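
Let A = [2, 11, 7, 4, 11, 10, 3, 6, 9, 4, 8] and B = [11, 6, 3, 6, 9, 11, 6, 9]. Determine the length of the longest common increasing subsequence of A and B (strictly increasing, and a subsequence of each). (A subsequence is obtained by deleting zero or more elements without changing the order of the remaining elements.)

A longest common strictly increasing subsequence is 3, 6, 9 (length 3); it appears in order in both A and B, and no longer such subsequence exists.

3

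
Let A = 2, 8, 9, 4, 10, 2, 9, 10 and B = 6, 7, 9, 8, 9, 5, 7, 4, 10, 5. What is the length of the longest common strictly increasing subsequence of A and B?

For each value that appears in both, track the longest common increasing run ending there.
The best achievable length is 3; one witness is 8, 9, 10 (A-positions 2,3,5, B-positions 4,5,9).

3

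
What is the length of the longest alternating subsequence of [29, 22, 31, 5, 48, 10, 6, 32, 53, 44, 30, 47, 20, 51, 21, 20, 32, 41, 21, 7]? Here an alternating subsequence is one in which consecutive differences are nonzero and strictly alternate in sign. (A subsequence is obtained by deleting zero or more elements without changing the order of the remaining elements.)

Track the best alternating length ending on an up-step vs a down-step at each position: up/down = 1/1, 1/2, 3/1, 1/4, 5/1, 5/6, 5/6, 7/6, 7/1, 7/8, 7/8, 9/8, 7/10, 11/8, 11/12, 7/12, 13/12, 13/12, 13/14, 7/14.
The maximum over both is 14; one such subsequence is 29, 22, 31, 5, 48, 10, 53, 44, 47, 20, 51, 21, 32, 21.

14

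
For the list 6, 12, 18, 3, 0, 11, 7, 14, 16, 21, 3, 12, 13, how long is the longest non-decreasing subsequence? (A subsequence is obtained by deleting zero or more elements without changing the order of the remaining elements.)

One longest non-decreasing subsequence is 6, 12, 14, 16, 21 (positions 1,2,8,9,10), of length 5; no longer one exists.

5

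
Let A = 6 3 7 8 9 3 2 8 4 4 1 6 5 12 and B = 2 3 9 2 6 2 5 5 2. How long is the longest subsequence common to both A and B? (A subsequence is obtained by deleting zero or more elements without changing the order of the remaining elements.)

Backtracking the LCS table gives one alignment: 3 (A2,B2) → 9 (A5,B3) → 2 (A7,B4) → 6 (A12,B5) → 5 (A13,B8).
So the longest common subsequence has length 5.

5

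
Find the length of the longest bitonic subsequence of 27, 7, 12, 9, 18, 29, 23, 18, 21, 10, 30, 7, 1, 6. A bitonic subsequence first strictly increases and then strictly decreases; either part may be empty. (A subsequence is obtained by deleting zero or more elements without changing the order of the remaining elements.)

9

One longest bitonic subsequence is 7, 12, 18, 29, 23, 21, 10, 7, 6 (positions 2,3,5,6,7,9,10,12,14): it rises to 29 then falls. Length 9 is optimal.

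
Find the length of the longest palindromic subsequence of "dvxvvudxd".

Using dp[i][j] = 2 + dp[i+1][j−1] if the ends match, else max(dp[i+1][j], dp[i][j−1]):
dp[1][9] = 6. A witness is dxvvxd at positions 1,3,4,5,8,9.

6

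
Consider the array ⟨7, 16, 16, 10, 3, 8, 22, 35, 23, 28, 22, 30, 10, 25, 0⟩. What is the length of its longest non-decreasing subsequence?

7

Let dp[i] be the longest non-decreasing subsequence ending at position i. Then dp = [1, 2, 3, 2, 1, 2, 4, 5, 5, 6, 5, 7, 3, 6, 1].
The maximum is 7; one witness is 7, 16, 16, 22, 23, 28, 30 at positions 1,2,3,7,9,10,12.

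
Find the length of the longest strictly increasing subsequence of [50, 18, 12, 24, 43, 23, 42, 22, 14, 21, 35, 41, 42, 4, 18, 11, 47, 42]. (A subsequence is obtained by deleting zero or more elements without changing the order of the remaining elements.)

Let dp[i] be the longest increasing subsequence ending at position i. Then dp = [1, 1, 1, 2, 3, 2, 3, 2, 2, 3, 4, 5, 6, 1, 3, 2, 7, 6].
The maximum is 7; one witness is 12, 14, 21, 35, 41, 42, 47 at positions 3,9,10,11,12,13,17.

7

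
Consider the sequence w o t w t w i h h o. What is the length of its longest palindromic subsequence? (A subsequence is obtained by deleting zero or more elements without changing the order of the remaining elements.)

5

Using dp[i][j] = 2 + dp[i+1][j−1] if the ends match, else max(dp[i+1][j], dp[i][j−1]):
dp[1][10] = 5. A witness is owtwo at positions 2,4,5,6,10.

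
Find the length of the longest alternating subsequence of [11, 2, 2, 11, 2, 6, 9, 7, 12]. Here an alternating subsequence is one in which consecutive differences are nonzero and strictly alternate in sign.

Track the best alternating length ending on an up-step vs a down-step at each position: up/down = 1/1, 1/2, 1/2, 3/1, 1/4, 5/4, 5/4, 5/6, 7/1.
The maximum over both is 7; one such subsequence is 11, 2, 11, 2, 9, 7, 12.

7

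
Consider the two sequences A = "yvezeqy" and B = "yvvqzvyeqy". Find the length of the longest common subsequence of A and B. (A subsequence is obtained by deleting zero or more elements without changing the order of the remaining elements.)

6

A longest common subsequence is yvzeqy (length 6); the LCS DP confirms no longer common subsequence exists.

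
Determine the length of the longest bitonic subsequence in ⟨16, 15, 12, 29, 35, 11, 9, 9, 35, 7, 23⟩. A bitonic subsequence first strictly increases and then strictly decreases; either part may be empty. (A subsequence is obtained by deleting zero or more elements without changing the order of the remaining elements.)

Let inc[i] be the LIS ending at i and dec[i] the longest strictly decreasing subsequence starting at i. inc = [1, 1, 1, 2, 3, 1, 1, 1, 3, 1, 2], dec = [6, 5, 4, 4, 4, 3, 2, 2, 2, 1, 1].
max_i inc[i]+dec[i]−1 = 6, with one witness 16, 15, 12, 11, 9, 7.

6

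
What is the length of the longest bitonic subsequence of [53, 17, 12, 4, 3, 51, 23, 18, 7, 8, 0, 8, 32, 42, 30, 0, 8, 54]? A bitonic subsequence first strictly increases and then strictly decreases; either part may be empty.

7

One longest bitonic subsequence is 4, 7, 8, 32, 42, 30, 8 (positions 4,9,10,13,14,15,17): it rises to 42 then falls. Length 7 is optimal.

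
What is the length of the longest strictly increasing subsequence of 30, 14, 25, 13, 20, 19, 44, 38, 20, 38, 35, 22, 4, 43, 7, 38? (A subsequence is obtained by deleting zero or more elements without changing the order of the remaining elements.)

5

One longest increasing subsequence is 14, 19, 20, 38, 43 (positions 2,6,9,10,14), of length 5; no longer one exists.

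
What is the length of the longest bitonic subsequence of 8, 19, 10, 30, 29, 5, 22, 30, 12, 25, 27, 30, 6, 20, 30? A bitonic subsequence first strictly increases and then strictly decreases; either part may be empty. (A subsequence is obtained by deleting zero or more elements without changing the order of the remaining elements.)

Let inc[i] be the LIS ending at i and dec[i] the longest strictly decreasing subsequence starting at i. inc = [1, 2, 2, 3, 3, 1, 3, 4, 3, 4, 5, 6, 2, 4, 6], dec = [2, 3, 2, 5, 4, 1, 3, 3, 2, 2, 2, 2, 1, 1, 1].
max_i inc[i]+dec[i]−1 = 7, with one witness 8, 19, 30, 29, 22, 12, 6.

7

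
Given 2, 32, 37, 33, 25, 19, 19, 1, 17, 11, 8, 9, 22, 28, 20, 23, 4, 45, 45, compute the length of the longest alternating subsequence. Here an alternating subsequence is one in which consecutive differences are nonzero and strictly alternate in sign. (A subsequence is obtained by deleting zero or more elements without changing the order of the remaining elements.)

10

Track the best alternating length ending on an up-step vs a down-step at each position: up/down = 1/1, 2/1, 2/1, 2/3, 2/3, 2/3, 2/3, 1/3, 4/3, 4/5, 4/5, 6/5, 6/3, 6/3, 6/7, 8/7, 4/9, 10/1, 10/1.
The maximum over both is 10; one such subsequence is 2, 32, 1, 17, 11, 22, 20, 23, 4, 45.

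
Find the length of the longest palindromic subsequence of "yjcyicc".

3

Using dp[i][j] = 2 + dp[i+1][j−1] if the ends match, else max(dp[i+1][j], dp[i][j−1]):
dp[1][7] = 3. A witness is ccc at positions 3,6,7.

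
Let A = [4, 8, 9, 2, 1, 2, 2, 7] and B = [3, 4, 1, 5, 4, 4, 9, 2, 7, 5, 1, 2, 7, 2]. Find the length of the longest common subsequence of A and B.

Backtracking the LCS table gives one alignment: 4 (A1,B6) → 9 (A3,B7) → 2 (A4,B8) → 1 (A5,B11) → 2 (A6,B12) → 2 (A7,B14).
So the longest common subsequence has length 6.

6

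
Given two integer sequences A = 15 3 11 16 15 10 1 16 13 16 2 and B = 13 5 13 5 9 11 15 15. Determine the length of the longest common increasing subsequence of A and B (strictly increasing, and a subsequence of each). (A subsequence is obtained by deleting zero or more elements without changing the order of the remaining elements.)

A longest common strictly increasing subsequence is 11, 15 (length 2); it appears in order in both A and B, and no longer such subsequence exists.

2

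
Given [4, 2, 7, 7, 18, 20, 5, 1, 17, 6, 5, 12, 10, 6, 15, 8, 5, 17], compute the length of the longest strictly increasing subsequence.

6

One longest increasing subsequence is 4, 5, 6, 12, 15, 17 (positions 1,7,10,12,15,18), of length 6; no longer one exists.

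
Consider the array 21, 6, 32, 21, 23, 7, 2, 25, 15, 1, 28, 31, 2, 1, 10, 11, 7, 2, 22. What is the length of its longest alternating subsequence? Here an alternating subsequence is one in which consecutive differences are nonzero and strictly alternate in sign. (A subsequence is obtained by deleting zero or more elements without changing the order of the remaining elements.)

13

Track the best alternating length ending on an up-step vs a down-step at each position: up/down = 1/1, 1/2, 3/1, 3/4, 5/4, 3/6, 1/6, 7/4, 7/8, 1/8, 9/4, 9/4, 9/10, 1/10, 11/10, 11/10, 11/12, 11/12, 13/10.
The maximum over both is 13; one such subsequence is 21, 6, 32, 21, 23, 7, 25, 15, 28, 2, 10, 7, 22.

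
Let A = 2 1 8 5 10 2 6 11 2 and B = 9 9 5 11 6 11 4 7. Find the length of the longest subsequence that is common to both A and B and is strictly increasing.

A longest common strictly increasing subsequence is 5, 6, 11 (length 3); it appears in order in both A and B, and no longer such subsequence exists.

3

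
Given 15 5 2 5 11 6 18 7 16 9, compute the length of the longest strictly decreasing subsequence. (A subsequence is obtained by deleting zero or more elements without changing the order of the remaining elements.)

3

Scanning left to right, the best length ending at each element is: 15→1, 5→2, 2→3, 5→2, 11→2, 6→3, 18→1, 7→3, 16→2, 9→3.
So the longest decreasing subsequence has length 3, e.g. 15, 5, 2.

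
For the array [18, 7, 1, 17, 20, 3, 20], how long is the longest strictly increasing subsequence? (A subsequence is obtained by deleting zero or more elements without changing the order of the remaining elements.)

3

One longest increasing subsequence is 7, 17, 20 (positions 2,4,5), of length 3; no longer one exists.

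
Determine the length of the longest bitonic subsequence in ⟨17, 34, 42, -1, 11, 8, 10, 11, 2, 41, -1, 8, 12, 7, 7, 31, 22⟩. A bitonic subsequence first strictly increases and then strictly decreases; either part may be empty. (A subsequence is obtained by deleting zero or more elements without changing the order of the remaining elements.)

Let inc[i] be the LIS ending at i and dec[i] the longest strictly decreasing subsequence starting at i. inc = [1, 2, 3, 1, 2, 2, 3, 4, 2, 5, 1, 3, 5, 3, 3, 6, 6], dec = [5, 5, 5, 1, 4, 3, 3, 3, 2, 3, 1, 2, 2, 1, 1, 2, 1].
max_i inc[i]+dec[i]−1 = 7, with one witness 17, 34, 42, 11, 10, 8, 7.

7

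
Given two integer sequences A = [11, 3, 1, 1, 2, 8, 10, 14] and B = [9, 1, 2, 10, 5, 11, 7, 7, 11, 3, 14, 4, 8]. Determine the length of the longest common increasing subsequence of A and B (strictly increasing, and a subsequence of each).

A longest common strictly increasing subsequence is 1, 2, 10, 14 (length 4); it appears in order in both A and B, and no longer such subsequence exists.

4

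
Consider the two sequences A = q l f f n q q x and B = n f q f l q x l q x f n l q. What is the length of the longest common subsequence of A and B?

A longest common subsequence is qlfnq (length 5); the LCS DP confirms no longer common subsequence exists.

5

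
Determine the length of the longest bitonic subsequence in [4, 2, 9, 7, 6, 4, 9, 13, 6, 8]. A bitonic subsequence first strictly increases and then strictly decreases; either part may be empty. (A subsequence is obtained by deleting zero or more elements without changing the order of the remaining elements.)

5

Let inc[i] be the LIS ending at i and dec[i] the longest strictly decreasing subsequence starting at i. inc = [1, 1, 2, 2, 2, 2, 3, 4, 3, 4], dec = [2, 1, 4, 3, 2, 1, 2, 2, 1, 1].
max_i inc[i]+dec[i]−1 = 5, with one witness 4, 9, 7, 6, 4.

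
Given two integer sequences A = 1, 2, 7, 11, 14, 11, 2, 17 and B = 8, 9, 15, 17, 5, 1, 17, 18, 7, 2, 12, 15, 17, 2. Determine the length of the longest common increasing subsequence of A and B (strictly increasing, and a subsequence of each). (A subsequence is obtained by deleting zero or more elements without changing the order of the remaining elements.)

3

A longest common strictly increasing subsequence is 1, 7, 17 (length 3); it appears in order in both A and B, and no longer such subsequence exists.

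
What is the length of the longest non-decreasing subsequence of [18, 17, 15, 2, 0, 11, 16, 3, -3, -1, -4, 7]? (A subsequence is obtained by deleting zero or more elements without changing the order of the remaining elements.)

Let dp[i] be the longest non-decreasing subsequence ending at position i. Then dp = [1, 1, 1, 1, 1, 2, 3, 2, 1, 2, 1, 3].
The maximum is 3; one witness is 2, 11, 16 at positions 4,6,7.

3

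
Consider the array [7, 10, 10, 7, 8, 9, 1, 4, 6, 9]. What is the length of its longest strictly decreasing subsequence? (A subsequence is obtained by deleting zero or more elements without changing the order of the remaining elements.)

3

One longest decreasing subsequence is 10, 7, 1 (positions 2,4,7), of length 3; no longer one exists.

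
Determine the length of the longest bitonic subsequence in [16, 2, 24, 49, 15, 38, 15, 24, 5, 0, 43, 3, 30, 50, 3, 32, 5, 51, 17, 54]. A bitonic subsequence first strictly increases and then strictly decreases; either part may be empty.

One longest bitonic subsequence is 16, 24, 49, 38, 24, 5, 3 (positions 1,3,4,6,8,9,15): it rises to 49 then falls. Length 7 is optimal.

7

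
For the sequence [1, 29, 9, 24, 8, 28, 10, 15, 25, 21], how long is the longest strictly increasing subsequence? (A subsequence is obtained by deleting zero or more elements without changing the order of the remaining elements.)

Scanning left to right, the best length ending at each element is: 1→1, 29→2, 9→2, 24→3, 8→2, 28→4, 10→3, 15→4, 25→5, 21→5.
So the longest increasing subsequence has length 5, e.g. 1, 9, 10, 15, 25.

5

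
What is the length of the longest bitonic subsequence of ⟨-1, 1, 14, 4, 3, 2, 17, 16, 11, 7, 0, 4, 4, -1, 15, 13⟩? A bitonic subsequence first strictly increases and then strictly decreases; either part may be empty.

9

One longest bitonic subsequence is -1, 1, 14, 17, 16, 11, 7, 4, -1 (positions 1,2,3,7,8,9,10,13,14): it rises to 17 then falls. Length 9 is optimal.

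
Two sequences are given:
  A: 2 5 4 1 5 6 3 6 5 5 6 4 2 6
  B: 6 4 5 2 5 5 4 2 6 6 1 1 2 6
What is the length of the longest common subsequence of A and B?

Backtracking the LCS table gives one alignment: 2 (A1,B4) → 5 (A2,B6) → 4 (A3,B7) → 6 (A6,B9) → 6 (A8,B10) → 2 (A13,B13) → 6 (A14,B14).
So the longest common subsequence has length 7.

7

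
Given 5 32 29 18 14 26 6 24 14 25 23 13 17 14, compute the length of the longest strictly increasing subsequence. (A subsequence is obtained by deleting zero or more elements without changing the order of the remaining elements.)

Scanning left to right, the best length ending at each element is: 5→1, 32→2, 29→2, 18→2, 14→2, 26→3, 6→2, 24→3, 14→3, 25→4, 23→4, 13→3, 17→4, 14→4.
So the longest increasing subsequence has length 4, e.g. 5, 18, 24, 25.

4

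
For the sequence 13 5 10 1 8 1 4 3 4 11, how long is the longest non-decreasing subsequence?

One longest non-decreasing subsequence is 1, 1, 4, 4, 11 (positions 4,6,7,9,10), of length 5; no longer one exists.

5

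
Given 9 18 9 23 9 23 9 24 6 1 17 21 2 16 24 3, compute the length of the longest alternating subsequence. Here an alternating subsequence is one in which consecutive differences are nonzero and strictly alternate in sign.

Track the best alternating length ending on an up-step vs a down-step at each position: up/down = 1/1, 2/1, 1/3, 4/1, 1/5, 6/1, 1/7, 8/1, 1/9, 1/9, 10/9, 10/9, 10/11, 12/11, 12/1, 12/13.
The maximum over both is 13; one such subsequence is 9, 18, 9, 23, 9, 23, 9, 24, 6, 17, 2, 16, 3.

13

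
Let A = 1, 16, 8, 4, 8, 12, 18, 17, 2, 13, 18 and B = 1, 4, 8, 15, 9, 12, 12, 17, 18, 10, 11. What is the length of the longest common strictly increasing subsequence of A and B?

For each value that appears in both, track the longest common increasing run ending there.
The best achievable length is 6; one witness is 1, 4, 8, 12, 17, 18 (A-positions 1,4,5,6,8,11, B-positions 1,2,3,6,8,9).

6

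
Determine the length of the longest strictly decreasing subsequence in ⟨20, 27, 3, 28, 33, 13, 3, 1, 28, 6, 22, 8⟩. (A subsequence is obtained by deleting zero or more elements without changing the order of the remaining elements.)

Let dp[i] be the longest decreasing subsequence ending at position i. Then dp = [1, 1, 2, 1, 1, 2, 3, 4, 2, 3, 3, 4].
The maximum is 4; one witness is 20, 13, 3, 1 at positions 1,6,7,8.

4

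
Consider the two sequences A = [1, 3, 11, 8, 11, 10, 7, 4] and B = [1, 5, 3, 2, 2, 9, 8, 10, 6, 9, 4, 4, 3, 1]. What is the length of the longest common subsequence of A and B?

5

Backtracking the LCS table gives one alignment: 1 (A1,B1) → 3 (A2,B3) → 8 (A4,B7) → 10 (A6,B8) → 4 (A8,B12).
So the longest common subsequence has length 5.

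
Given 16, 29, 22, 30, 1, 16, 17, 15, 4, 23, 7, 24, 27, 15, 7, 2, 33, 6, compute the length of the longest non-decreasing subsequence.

Let dp[i] be the longest non-decreasing subsequence ending at position i. Then dp = [1, 2, 2, 3, 1, 2, 3, 2, 2, 4, 3, 5, 6, 4, 4, 2, 7, 3].
The maximum is 7; one witness is 16, 16, 17, 23, 24, 27, 33 at positions 1,6,7,10,12,13,17.

7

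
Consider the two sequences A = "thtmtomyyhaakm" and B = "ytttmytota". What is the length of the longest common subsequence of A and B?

6

Backtracking the LCS table gives one alignment: t (A1,B3) → t (A3,B4) → m (A4,B5) → t (A5,B7) → o (A6,B8) → a (A12,B10).
So the longest common subsequence has length 6.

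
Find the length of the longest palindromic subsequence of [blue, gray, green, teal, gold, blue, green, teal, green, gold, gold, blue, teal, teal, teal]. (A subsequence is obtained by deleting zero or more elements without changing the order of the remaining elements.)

One longest palindromic subsequence is teal blue green teal green blue teal (positions 4,6,7,8,9,12,15); it reads the same forward and backward, and the interval DP gives dp[1][15] = 7.

7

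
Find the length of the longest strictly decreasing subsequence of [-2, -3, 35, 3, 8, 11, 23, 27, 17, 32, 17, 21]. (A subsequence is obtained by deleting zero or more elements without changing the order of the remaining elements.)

Let dp[i] be the longest decreasing subsequence ending at position i. Then dp = [1, 2, 1, 2, 2, 2, 2, 2, 3, 2, 3, 3].
The maximum is 3; one witness is 35, 23, 17 at positions 3,7,9.

3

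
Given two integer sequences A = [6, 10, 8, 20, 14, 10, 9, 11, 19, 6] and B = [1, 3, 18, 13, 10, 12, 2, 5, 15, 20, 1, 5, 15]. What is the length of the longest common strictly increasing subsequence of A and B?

2

A longest common strictly increasing subsequence is 10, 20 (length 2); it appears in order in both A and B, and no longer such subsequence exists.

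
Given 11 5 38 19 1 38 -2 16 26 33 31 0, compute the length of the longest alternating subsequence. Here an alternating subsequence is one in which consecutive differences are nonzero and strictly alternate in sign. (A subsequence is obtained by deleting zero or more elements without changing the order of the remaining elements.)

8

Track the best alternating length ending on an up-step vs a down-step at each position: up/down = 1/1, 1/2, 3/1, 3/4, 1/4, 5/1, 1/6, 7/6, 7/6, 7/6, 7/8, 7/8.
The maximum over both is 8; one such subsequence is 11, 5, 38, 19, 38, -2, 33, 31.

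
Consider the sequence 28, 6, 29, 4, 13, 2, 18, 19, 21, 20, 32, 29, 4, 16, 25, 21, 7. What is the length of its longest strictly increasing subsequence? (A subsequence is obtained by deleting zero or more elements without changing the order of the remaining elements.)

Let dp[i] be the longest increasing subsequence ending at position i. Then dp = [1, 1, 2, 1, 2, 1, 3, 4, 5, 5, 6, 6, 2, 3, 6, 6, 3].
The maximum is 6; one witness is 6, 13, 18, 19, 21, 32 at positions 2,5,7,8,9,11.

6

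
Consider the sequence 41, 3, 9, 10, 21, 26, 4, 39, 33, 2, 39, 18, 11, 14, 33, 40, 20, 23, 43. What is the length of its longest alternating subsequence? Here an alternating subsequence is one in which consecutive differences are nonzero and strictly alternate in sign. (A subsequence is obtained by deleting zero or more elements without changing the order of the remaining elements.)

11

A longest alternating subsequence is 41, 3, 9, 4, 39, 33, 39, 18, 33, 20, 23 (positions 1,2,3,7,8,9,11,12,15,17,18); its 10 consecutive differences strictly alternate in sign, and length 11 is optimal.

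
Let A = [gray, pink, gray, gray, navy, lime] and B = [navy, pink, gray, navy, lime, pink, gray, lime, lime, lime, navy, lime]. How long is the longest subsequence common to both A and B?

5

Backtracking the LCS table gives one alignment: gray (A1,B3) → pink (A2,B6) → gray (A3,B7) → navy (A5,B11) → lime (A6,B12).
So the longest common subsequence has length 5.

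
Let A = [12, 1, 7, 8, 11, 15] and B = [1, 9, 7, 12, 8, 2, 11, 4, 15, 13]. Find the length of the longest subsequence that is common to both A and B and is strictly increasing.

For each value that appears in both, track the longest common increasing run ending there.
The best achievable length is 5; one witness is 1, 7, 8, 11, 15 (A-positions 2,3,4,5,6, B-positions 1,3,5,7,9).

5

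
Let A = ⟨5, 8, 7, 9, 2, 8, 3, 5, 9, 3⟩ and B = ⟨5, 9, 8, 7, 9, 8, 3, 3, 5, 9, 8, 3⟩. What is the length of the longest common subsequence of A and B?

Backtracking the LCS table gives one alignment: 5 (A1,B1) → 8 (A2,B3) → 7 (A3,B4) → 9 (A4,B5) → 8 (A6,B6) → 3 (A7,B8) → 5 (A8,B9) → 9 (A9,B10) → 3 (A10,B12).
So the longest common subsequence has length 9.

9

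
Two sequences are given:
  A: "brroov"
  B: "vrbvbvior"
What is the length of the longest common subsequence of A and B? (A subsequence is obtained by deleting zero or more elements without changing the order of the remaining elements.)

Backtracking the LCS table gives one alignment: b (A1,B5) → r (A3,B9).
So the longest common subsequence has length 2.

2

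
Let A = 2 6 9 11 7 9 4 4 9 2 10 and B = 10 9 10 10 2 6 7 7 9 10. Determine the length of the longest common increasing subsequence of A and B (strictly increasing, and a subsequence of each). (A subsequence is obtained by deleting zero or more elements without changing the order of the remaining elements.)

5

For each value that appears in both, track the longest common increasing run ending there.
The best achievable length is 5; one witness is 2, 6, 7, 9, 10 (A-positions 1,2,5,6,11, B-positions 5,6,7,9,10).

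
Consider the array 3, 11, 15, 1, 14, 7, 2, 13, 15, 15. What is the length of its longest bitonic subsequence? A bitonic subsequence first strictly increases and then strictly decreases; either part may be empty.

One longest bitonic subsequence is 3, 11, 15, 14, 7, 2 (positions 1,2,3,5,6,7): it rises to 15 then falls. Length 6 is optimal.

6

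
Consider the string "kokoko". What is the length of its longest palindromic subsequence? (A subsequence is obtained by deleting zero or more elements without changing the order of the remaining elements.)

5

One longest palindromic subsequence is okoko (positions 2,3,4,5,6); it reads the same forward and backward, and the interval DP gives dp[1][6] = 5.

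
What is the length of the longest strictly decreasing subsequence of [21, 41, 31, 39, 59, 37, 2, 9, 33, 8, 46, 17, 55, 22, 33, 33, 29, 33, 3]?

One longest decreasing subsequence is 41, 39, 37, 9, 8, 3 (positions 2,4,6,8,10,19), of length 6; no longer one exists.

6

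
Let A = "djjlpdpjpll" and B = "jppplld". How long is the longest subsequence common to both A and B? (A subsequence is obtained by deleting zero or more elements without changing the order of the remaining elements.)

Backtracking the LCS table gives one alignment: j (A3,B1) → p (A5,B2) → p (A7,B3) → p (A9,B4) → l (A10,B5) → l (A11,B6).
So the longest common subsequence has length 6.

6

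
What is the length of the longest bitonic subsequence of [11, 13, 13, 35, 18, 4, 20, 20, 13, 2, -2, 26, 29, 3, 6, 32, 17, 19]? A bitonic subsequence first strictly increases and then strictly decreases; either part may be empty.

8

Let inc[i] be the LIS ending at i and dec[i] the longest strictly decreasing subsequence starting at i. inc = [1, 2, 2, 3, 3, 1, 4, 4, 2, 1, 1, 5, 6, 2, 3, 7, 4, 5], dec = [4, 4, 4, 5, 4, 3, 4, 4, 3, 2, 1, 2, 2, 1, 1, 2, 1, 1].
max_i inc[i]+dec[i]−1 = 8, with one witness 11, 13, 18, 20, 26, 29, 32, 19.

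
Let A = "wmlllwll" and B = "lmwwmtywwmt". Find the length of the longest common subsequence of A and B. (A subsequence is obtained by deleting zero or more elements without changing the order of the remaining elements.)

3

A longest common subsequence is wmw (length 3); the LCS DP confirms no longer common subsequence exists.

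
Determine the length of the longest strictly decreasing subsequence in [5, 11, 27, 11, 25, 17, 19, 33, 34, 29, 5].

Scanning left to right, the best length ending at each element is: 5→1, 11→1, 27→1, 11→2, 25→2, 17→3, 19→3, 33→1, 34→1, 29→2, 5→4.
So the longest decreasing subsequence has length 4, e.g. 27, 25, 17, 5.

4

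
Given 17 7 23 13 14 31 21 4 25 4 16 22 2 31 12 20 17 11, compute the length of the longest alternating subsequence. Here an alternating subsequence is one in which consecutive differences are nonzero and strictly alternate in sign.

Track the best alternating length ending on an up-step vs a down-step at each position: up/down = 1/1, 1/2, 3/1, 3/4, 5/4, 5/1, 5/6, 1/6, 7/6, 1/8, 9/8, 9/8, 1/10, 11/1, 11/12, 13/12, 13/14, 11/14.
The maximum over both is 14; one such subsequence is 17, 7, 23, 13, 31, 21, 25, 4, 16, 2, 31, 12, 20, 17.

14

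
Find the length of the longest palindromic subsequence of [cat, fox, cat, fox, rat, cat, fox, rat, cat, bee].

7

One longest palindromic subsequence is cat fox cat rat cat fox cat (positions 1,2,3,5,6,7,9); it reads the same forward and backward, and the interval DP gives dp[1][10] = 7.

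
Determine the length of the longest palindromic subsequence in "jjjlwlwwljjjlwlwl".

Using dp[i][j] = 2 + dp[i+1][j−1] if the ends match, else max(dp[i+1][j], dp[i][j−1]):
dp[1][17] = 13. A witness is lwlwljjjlwlwl at positions 4,5,6,7,9,10,11,12,13,14,15,16,17.

13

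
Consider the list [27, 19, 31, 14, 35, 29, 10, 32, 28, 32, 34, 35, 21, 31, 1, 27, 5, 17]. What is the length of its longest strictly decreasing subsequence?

Let dp[i] be the longest decreasing subsequence ending at position i. Then dp = [1, 2, 1, 3, 1, 2, 4, 2, 3, 2, 2, 1, 4, 3, 5, 4, 5, 5].
The maximum is 5; one witness is 27, 19, 14, 10, 1 at positions 1,2,4,7,15.

5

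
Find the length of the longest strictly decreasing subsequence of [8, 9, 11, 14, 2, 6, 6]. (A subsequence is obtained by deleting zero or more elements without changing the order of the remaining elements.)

Let dp[i] be the longest decreasing subsequence ending at position i. Then dp = [1, 1, 1, 1, 2, 2, 2].
The maximum is 2; one witness is 8, 2 at positions 1,5.

2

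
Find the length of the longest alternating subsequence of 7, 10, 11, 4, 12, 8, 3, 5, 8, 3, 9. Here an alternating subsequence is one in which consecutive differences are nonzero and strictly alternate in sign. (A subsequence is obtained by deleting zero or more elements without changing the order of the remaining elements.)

8

A longest alternating subsequence is 7, 10, 4, 12, 3, 5, 3, 9 (positions 1,2,4,5,7,8,10,11); its 7 consecutive differences strictly alternate in sign, and length 8 is optimal.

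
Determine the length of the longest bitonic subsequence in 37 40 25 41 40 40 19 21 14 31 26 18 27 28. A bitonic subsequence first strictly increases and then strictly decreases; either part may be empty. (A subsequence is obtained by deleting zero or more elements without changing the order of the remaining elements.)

7

Let inc[i] be the LIS ending at i and dec[i] the longest strictly decreasing subsequence starting at i. inc = [1, 2, 1, 3, 2, 2, 1, 2, 1, 3, 3, 2, 4, 5], dec = [4, 4, 3, 5, 4, 4, 2, 2, 1, 3, 2, 1, 1, 1].
max_i inc[i]+dec[i]−1 = 7, with one witness 37, 40, 41, 40, 31, 26, 18.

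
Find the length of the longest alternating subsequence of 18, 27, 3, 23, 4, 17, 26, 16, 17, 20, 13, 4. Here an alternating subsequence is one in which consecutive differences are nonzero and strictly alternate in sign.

9

A longest alternating subsequence is 18, 27, 3, 23, 4, 17, 16, 17, 13 (positions 1,2,3,4,5,6,8,9,11); its 8 consecutive differences strictly alternate in sign, and length 9 is optimal.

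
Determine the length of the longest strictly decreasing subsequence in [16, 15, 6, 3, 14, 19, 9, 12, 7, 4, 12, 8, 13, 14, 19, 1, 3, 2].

8

Let dp[i] be the longest decreasing subsequence ending at position i. Then dp = [1, 2, 3, 4, 3, 1, 4, 4, 5, 6, 4, 5, 4, 3, 1, 7, 7, 8].
The maximum is 8; one witness is 16, 15, 14, 9, 7, 4, 3, 2 at positions 1,2,5,7,9,10,17,18.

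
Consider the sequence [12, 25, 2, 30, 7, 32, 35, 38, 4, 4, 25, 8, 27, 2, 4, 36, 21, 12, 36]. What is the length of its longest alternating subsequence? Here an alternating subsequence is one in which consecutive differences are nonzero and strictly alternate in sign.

14

Track the best alternating length ending on an up-step vs a down-step at each position: up/down = 1/1, 2/1, 1/3, 4/1, 4/5, 6/1, 6/1, 6/1, 4/7, 4/7, 8/7, 8/9, 10/7, 1/11, 12/11, 12/7, 12/13, 12/13, 14/7.
The maximum over both is 14; one such subsequence is 12, 25, 2, 30, 7, 32, 4, 25, 8, 27, 2, 36, 21, 36.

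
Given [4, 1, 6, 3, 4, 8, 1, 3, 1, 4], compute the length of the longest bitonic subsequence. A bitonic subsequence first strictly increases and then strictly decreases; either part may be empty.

One longest bitonic subsequence is 1, 3, 4, 8, 3, 1 (positions 2,4,5,6,8,9): it rises to 8 then falls. Length 6 is optimal.

6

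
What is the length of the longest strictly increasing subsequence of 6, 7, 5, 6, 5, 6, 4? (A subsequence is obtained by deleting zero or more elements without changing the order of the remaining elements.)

One longest increasing subsequence is 6, 7 (positions 1,2), of length 2; no longer one exists.

2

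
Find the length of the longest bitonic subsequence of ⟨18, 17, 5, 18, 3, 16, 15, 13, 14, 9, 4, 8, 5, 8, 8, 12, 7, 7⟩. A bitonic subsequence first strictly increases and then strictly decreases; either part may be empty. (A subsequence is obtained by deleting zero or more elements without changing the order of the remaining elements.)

8

Let inc[i] be the LIS ending at i and dec[i] the longest strictly decreasing subsequence starting at i. inc = [1, 1, 1, 2, 1, 2, 2, 2, 3, 2, 2, 3, 3, 4, 4, 5, 4, 4], dec = [8, 7, 2, 7, 1, 6, 5, 4, 4, 3, 1, 2, 1, 2, 2, 2, 1, 1].
max_i inc[i]+dec[i]−1 = 8, with one witness 18, 17, 16, 15, 14, 9, 8, 7.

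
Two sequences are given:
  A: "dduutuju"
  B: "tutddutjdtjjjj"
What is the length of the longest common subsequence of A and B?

5

Backtracking the LCS table gives one alignment: d (A1,B4) → d (A2,B5) → u (A3,B6) → t (A5,B10) → j (A7,B14).
So the longest common subsequence has length 5.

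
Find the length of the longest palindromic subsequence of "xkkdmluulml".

One longest palindromic subsequence is mluulm (positions 5,6,7,8,9,10); it reads the same forward and backward, and the interval DP gives dp[1][11] = 6.

6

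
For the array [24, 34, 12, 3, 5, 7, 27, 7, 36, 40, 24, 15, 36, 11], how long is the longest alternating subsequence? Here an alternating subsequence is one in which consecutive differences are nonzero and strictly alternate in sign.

9

Track the best alternating length ending on an up-step vs a down-step at each position: up/down = 1/1, 2/1, 1/3, 1/3, 4/3, 4/3, 4/3, 4/5, 6/1, 6/1, 6/7, 6/7, 8/7, 6/9.
The maximum over both is 9; one such subsequence is 24, 34, 12, 27, 7, 36, 24, 36, 11.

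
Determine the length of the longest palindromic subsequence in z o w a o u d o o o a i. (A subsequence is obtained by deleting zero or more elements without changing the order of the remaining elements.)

One longest palindromic subsequence is aooooa (positions 4,5,8,9,10,11); it reads the same forward and backward, and the interval DP gives dp[1][12] = 6.

6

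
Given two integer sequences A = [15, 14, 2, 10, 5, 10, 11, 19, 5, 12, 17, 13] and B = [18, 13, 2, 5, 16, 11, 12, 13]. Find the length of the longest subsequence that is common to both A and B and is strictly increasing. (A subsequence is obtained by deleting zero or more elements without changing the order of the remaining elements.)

For each value that appears in both, track the longest common increasing run ending there.
The best achievable length is 5; one witness is 2, 5, 11, 12, 13 (A-positions 3,5,7,10,12, B-positions 3,4,6,7,8).

5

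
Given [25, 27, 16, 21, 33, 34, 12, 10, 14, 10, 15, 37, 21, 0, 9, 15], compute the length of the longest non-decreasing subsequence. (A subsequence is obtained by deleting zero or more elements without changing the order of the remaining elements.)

Let dp[i] be the longest non-decreasing subsequence ending at position i. Then dp = [1, 2, 1, 2, 3, 4, 1, 1, 2, 2, 3, 5, 4, 1, 2, 4].
The maximum is 5; one witness is 25, 27, 33, 34, 37 at positions 1,2,5,6,12.

5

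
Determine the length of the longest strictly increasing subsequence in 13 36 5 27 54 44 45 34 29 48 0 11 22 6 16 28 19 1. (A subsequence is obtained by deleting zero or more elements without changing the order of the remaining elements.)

Scanning left to right, the best length ending at each element is: 13→1, 36→2, 5→1, 27→2, 54→3, 44→3, 45→4, 34→3, 29→3, 48→5, 0→1, 11→2, 22→3, 6→2, 16→3, 28→4, 19→4, 1→2.
So the longest increasing subsequence has length 5, e.g. 13, 36, 44, 45, 48.

5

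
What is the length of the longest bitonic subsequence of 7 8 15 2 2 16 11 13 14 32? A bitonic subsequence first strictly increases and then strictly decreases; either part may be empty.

One longest bitonic subsequence is 7, 8, 11, 13, 14, 32 (positions 1,2,7,8,9,10): it rises to 32 then falls. Length 6 is optimal.

6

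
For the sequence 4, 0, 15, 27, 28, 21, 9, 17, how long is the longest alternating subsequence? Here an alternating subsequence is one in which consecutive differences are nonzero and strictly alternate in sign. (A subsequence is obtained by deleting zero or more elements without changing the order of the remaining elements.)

5

A longest alternating subsequence is 4, 0, 15, 9, 17 (positions 1,2,3,7,8); its 4 consecutive differences strictly alternate in sign, and length 5 is optimal.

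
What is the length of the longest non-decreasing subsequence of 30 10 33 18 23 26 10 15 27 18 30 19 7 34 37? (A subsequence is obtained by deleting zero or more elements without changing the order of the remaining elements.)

8

Scanning left to right, the best length ending at each element is: 30→1, 10→1, 33→2, 18→2, 23→3, 26→4, 10→2, 15→3, 27→5, 18→4, 30→6, 19→5, 7→1, 34→7, 37→8.
So the longest non-decreasing subsequence has length 8, e.g. 10, 18, 23, 26, 27, 30, 34, 37.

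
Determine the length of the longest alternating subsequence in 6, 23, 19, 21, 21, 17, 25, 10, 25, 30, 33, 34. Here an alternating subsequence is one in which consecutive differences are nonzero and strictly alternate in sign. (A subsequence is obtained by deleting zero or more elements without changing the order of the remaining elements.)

Track the best alternating length ending on an up-step vs a down-step at each position: up/down = 1/1, 2/1, 2/3, 4/3, 4/3, 2/5, 6/1, 2/7, 8/1, 8/1, 8/1, 8/1.
The maximum over both is 8; one such subsequence is 6, 23, 19, 21, 17, 25, 10, 25.

8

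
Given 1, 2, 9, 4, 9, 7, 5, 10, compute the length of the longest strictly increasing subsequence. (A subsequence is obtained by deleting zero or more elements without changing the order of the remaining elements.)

Let dp[i] be the longest increasing subsequence ending at position i. Then dp = [1, 2, 3, 3, 4, 4, 4, 5].
The maximum is 5; one witness is 1, 2, 4, 9, 10 at positions 1,2,4,5,8.

5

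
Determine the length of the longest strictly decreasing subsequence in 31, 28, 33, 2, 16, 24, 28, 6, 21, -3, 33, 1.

5

Let dp[i] be the longest decreasing subsequence ending at position i. Then dp = [1, 2, 1, 3, 3, 3, 2, 4, 4, 5, 1, 5].
The maximum is 5; one witness is 31, 28, 16, 6, -3 at positions 1,2,5,8,10.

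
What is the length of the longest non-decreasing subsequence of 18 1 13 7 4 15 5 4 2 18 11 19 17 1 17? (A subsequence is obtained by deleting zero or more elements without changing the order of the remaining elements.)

6

Let dp[i] be the longest non-decreasing subsequence ending at position i. Then dp = [1, 1, 2, 2, 2, 3, 3, 3, 2, 4, 4, 5, 5, 2, 6].
The maximum is 6; one witness is 1, 4, 5, 11, 17, 17 at positions 2,5,7,11,13,15.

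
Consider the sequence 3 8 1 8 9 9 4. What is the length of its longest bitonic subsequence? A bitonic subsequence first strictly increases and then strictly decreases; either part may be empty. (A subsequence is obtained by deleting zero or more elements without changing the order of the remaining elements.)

4

Let inc[i] be the LIS ending at i and dec[i] the longest strictly decreasing subsequence starting at i. inc = [1, 2, 1, 2, 3, 3, 2], dec = [2, 2, 1, 2, 2, 2, 1].
max_i inc[i]+dec[i]−1 = 4, with one witness 3, 8, 9, 4.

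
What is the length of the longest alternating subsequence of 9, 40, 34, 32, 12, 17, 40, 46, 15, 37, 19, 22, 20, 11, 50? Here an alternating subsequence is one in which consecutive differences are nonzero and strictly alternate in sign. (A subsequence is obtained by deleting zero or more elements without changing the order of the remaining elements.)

10

A longest alternating subsequence is 9, 40, 12, 17, 15, 37, 19, 22, 20, 50 (positions 1,2,5,6,9,10,11,12,13,15); its 9 consecutive differences strictly alternate in sign, and length 10 is optimal.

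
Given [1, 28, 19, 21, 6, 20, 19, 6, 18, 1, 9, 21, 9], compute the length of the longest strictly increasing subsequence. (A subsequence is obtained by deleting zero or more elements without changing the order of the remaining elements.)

One longest increasing subsequence is 1, 19, 20, 21 (positions 1,3,6,12), of length 4; no longer one exists.

4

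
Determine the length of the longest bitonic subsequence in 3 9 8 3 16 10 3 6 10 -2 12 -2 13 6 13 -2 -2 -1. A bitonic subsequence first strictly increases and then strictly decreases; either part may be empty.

7

One longest bitonic subsequence is 3, 9, 10, 12, 13, 6, -1 (positions 1,2,6,11,13,14,18): it rises to 13 then falls. Length 7 is optimal.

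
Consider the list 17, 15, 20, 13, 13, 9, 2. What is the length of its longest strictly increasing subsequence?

2

Let dp[i] be the longest increasing subsequence ending at position i. Then dp = [1, 1, 2, 1, 1, 1, 1].
The maximum is 2; one witness is 17, 20 at positions 1,3.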